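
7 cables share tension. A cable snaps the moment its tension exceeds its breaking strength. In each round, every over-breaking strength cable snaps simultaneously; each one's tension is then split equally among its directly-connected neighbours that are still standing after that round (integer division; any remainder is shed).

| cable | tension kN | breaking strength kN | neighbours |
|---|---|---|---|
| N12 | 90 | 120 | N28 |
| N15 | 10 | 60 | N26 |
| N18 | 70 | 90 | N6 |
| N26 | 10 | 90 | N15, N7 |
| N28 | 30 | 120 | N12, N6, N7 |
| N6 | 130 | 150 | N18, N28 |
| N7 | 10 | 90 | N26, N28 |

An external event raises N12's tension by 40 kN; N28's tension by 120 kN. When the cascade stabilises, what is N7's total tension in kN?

Round 1 — N12 at 130 > 120; N28 at 150 > 120. N12, N28 snap.
  N12 sheds 130 kN: no online neighbours, lost.
  N28 sheds 150 kN to N6, N7: 75 each.
    N6: 130+75 = 205 > 150
    N7: 10+75 = 85 ≤ 90
Round 2 — N6 snaps.
  N6 sheds 205 kN to N18: 205 each.
    N18: 70+205 = 275 > 90
Round 3 — N18 snaps.
  N18 sheds 275 kN: no online neighbours, lost.
No further breaks.

85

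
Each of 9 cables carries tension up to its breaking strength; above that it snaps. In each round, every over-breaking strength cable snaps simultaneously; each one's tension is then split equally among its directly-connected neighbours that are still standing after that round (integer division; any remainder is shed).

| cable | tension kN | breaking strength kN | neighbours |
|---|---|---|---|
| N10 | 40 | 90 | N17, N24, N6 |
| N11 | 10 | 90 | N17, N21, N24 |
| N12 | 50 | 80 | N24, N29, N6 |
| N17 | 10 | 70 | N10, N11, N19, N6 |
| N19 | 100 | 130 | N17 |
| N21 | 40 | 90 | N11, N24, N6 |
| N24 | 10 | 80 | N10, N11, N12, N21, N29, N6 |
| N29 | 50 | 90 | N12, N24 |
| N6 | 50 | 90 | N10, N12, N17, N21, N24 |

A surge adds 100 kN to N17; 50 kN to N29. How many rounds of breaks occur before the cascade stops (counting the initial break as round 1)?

5

Round 1 — N17 at 110 > 70; N29 at 100 > 90. N17, N29 snap.
  N17 sheds 110 kN to N10, N11, N19, N6: 27 each (2 lost).
    N10: 40+27 = 67 ≤ 90
    N11: 10+27 = 37 ≤ 90
    N19: 100+27 = 127 ≤ 130
    N6: 50+27 = 77 ≤ 90
  N29 sheds 100 kN to N12, N24: 50 each.
    N12: 50+50 = 100 > 80
    N24: 10+50 = 60 ≤ 80
Round 2 — N12 snaps.
  N12 sheds 100 kN to N24, N6: 50 each.
    N24: 60+50 = 110 > 80
    N6: 77+50 = 127 > 90
Round 3 — N24, N6 snap.
  N24 sheds 110 kN to N10, N11, N21: 36 each (2 lost).
    N10: 67+36 = 103 > 90
    N11: 37+36 = 73 ≤ 90
    N21: 40+36 = 76 ≤ 90
  N6 sheds 127 kN to N10, N21: 63 each (1 lost).
    N10: 103+63 = 166 > 90
    N21: 76+63 = 139 > 90
Round 4 — N10, N21 snap.
  N10 sheds 166 kN: no online neighbours, lost.
  N21 sheds 139 kN to N11: 139 each.
    N11: 73+139 = 212 > 90
Round 5 — N11 snaps.
  N11 sheds 212 kN: no online neighbours, lost.
No further breaks.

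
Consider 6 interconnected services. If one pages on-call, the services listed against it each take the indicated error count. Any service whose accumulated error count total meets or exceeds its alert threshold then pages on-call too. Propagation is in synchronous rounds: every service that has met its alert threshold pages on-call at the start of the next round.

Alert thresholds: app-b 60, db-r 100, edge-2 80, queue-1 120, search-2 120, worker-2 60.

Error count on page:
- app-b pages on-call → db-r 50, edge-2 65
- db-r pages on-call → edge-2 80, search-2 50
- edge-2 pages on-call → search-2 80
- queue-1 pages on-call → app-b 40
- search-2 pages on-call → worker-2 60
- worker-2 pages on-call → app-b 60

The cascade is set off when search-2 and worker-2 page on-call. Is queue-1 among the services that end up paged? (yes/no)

no

Round 1 — search-2, worker-2 page on-call (initial).
  app-b: +60 → 60 ≥ 60
Round 2 — app-b pages on-call.
  db-r: +50 → 50 < 100
  edge-2: +65 → 65 < 80
No further pages.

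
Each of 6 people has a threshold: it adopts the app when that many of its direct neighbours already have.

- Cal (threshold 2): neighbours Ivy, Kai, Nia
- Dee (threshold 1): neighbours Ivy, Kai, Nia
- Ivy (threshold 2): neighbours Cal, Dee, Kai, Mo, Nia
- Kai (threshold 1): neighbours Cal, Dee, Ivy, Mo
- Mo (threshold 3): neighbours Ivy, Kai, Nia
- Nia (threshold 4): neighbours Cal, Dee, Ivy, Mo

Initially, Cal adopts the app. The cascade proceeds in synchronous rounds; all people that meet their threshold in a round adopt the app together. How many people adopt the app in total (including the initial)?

4

Round 1 — Cal adopts the app (initial).
Round 2 — checking thresholds:
  Ivy: 1 of 5 neighbours < 2, below threshold.
  Kai: 1 of 4 neighbours ≥ 1, adopts the app.
  Nia: 1 of 4 neighbours < 4, below threshold.
Round 3 — checking thresholds:
  Dee: 1 of 3 neighbours ≥ 1, adopts the app.
  Ivy: 2 of 5 neighbours ≥ 2, adopts the app.
  Mo: 1 of 3 neighbours < 3, below threshold.
  Nia: 1 of 4 neighbours < 4, below threshold.
Round 4 — no new adoptions; cascade stops.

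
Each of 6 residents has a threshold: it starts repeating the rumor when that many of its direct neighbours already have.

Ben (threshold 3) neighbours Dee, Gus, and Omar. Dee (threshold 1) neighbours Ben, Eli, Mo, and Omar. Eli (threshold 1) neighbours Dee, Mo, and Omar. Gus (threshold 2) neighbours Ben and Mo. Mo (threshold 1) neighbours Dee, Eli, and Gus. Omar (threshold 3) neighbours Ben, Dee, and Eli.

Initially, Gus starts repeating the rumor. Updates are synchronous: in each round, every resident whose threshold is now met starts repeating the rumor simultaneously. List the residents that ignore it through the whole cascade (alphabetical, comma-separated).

Ben, Omar

Round 1 — Gus starts repeating the rumor (initial).
Round 2 — checking thresholds:
  Ben: 1 of 3 neighbours < 3, below threshold.
  Mo: 1 of 3 neighbours ≥ 1, starts repeating the rumor.
Round 3 — checking thresholds:
  Ben: 1 of 3 neighbours < 3, below threshold.
  Dee: 1 of 4 neighbours ≥ 1, starts repeating the rumor.
  Eli: 1 of 3 neighbours ≥ 1, starts repeating the rumor.
Round 4 — no new spreads; cascade stops.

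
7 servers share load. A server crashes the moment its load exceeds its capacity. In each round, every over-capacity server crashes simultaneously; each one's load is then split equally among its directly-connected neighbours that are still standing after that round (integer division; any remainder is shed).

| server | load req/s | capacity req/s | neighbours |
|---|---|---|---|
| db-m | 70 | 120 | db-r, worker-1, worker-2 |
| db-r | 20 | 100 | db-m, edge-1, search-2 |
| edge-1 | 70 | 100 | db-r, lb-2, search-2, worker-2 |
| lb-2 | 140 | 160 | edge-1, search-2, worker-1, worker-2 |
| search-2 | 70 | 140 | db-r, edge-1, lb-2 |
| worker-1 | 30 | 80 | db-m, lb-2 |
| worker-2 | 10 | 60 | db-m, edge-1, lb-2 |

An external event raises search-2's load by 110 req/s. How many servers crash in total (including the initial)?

Round 1 — search-2 at 180 > 140. search-2 crashes.
  search-2 sheds 180 req/s to db-r, edge-1, lb-2: 60 each.
    db-r: 20+60 = 80 ≤ 100
    edge-1: 70+60 = 130 > 100
    lb-2: 140+60 = 200 > 160
Round 2 — edge-1, lb-2 crash.
  edge-1 sheds 130 req/s to db-r, worker-2: 65 each.
    db-r: 80+65 = 145 > 100
    worker-2: 10+65 = 75 > 60
  lb-2 sheds 200 req/s to worker-1, worker-2: 100 each.
    worker-1: 30+100 = 130 > 80
    worker-2: 75+100 = 175 > 60
Round 3 — db-r, worker-1, worker-2 crash.
  db-r sheds 145 req/s to db-m: 145 each.
    db-m: 70+145 = 215 > 120
  worker-1 sheds 130 req/s to db-m: 130 each.
    db-m: 215+130 = 345 > 120
  worker-2 sheds 175 req/s to db-m: 175 each.
    db-m: 345+175 = 520 > 120
Round 4 — db-m crashes.
  db-m sheds 520 req/s: no online neighbours, lost.
No further crashes.

7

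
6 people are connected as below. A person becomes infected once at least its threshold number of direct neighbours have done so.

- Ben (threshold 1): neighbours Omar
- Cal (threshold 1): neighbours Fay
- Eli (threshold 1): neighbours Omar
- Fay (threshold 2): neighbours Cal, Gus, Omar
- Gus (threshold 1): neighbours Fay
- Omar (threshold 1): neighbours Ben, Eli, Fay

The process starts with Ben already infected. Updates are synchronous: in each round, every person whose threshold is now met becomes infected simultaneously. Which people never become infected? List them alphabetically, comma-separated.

Round 1 — Ben becomes infected (initial).
Round 2 — checking thresholds:
  Omar: 1 of 3 neighbours ≥ 1, becomes infected.
Round 3 — checking thresholds:
  Eli: 1 of 1 neighbours ≥ 1, becomes infected.
  Fay: 1 of 3 neighbours < 2, holds.
Round 4 — no new infections; cascade stops.

Cal, Fay, Gus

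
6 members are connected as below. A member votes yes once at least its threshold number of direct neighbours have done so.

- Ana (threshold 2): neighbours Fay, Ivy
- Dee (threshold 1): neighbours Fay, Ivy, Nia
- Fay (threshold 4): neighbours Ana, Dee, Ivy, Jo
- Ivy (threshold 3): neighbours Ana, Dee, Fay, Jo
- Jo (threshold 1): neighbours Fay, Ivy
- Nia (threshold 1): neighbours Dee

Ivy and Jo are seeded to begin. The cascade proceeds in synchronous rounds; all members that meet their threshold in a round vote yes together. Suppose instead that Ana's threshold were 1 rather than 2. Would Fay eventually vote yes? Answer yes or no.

With Ana's threshold at 1:
Round 1 — Ivy, Jo vote yes (initial).
Round 2 — checking thresholds:
  Ana: 1 of 2 neighbours ≥ 1, votes yes.
  Dee: 1 of 3 neighbours ≥ 1, votes yes.
  Fay: 2 of 4 neighbours < 4, not yet.
Round 3 — checking thresholds:
  Fay: 4 of 4 neighbours ≥ 4, votes yes.
  Nia: 1 of 1 neighbours ≥ 1, votes yes.
Round 4 — no new yes votes; cascade stops.

yes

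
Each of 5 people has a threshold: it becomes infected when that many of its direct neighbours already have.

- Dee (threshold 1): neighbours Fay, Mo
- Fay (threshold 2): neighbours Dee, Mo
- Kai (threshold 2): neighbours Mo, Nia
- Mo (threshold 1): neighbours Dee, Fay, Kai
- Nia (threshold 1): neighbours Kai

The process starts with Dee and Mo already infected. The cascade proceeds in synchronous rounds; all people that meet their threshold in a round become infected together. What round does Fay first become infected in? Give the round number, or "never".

2

Round 1 — Dee, Mo become infected (initial).
Round 2 — checking thresholds:
  Fay: 2 of 2 neighbours ≥ 2, becomes infected.
  Kai: 1 of 2 neighbours < 2, not yet.
Round 3 — no new infections; cascade stops.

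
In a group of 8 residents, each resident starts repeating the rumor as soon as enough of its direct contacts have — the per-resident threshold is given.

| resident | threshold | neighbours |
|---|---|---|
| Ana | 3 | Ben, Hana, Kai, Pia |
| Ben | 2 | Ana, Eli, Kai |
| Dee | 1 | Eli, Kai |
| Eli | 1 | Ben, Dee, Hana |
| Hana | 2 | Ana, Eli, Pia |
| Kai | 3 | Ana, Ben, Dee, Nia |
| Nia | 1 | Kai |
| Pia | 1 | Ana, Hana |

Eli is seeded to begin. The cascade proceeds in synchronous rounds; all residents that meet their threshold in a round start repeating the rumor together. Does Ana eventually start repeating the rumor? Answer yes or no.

no

Round 1 — Eli starts repeating the rumor (initial).
Round 2 — checking thresholds:
  Ben: 1 of 3 neighbours < 2, not yet.
  Dee: 1 of 2 neighbours ≥ 1, starts repeating the rumor.
  Hana: 1 of 3 neighbours < 2, not yet.
Round 3 — no new spreads; cascade stops.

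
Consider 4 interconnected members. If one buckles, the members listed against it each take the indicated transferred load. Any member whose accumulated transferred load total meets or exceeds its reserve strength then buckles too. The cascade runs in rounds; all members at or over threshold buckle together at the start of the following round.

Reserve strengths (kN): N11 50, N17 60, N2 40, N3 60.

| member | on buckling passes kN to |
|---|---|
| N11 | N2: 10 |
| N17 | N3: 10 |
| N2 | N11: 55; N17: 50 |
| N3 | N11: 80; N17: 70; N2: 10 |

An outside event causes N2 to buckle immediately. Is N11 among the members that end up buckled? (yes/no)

Round 1 — N2 buckles (initial).
  N11: +55 → 55 ≥ 50
  N17: +50 → 50 < 60
Round 2 — N11 buckles.
No further bucklings.

yes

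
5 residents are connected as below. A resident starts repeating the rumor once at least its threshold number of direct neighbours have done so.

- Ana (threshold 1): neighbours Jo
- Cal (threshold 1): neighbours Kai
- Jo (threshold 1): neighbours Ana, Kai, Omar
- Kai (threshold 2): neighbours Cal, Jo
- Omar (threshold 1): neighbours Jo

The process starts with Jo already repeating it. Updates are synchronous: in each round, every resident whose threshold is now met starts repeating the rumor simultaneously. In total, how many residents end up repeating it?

Round 1 — Jo starts repeating the rumor (initial).
Round 2 — checking thresholds:
  Ana: 1 of 1 neighbours ≥ 1, starts repeating the rumor.
  Kai: 1 of 2 neighbours < 2, not yet.
  Omar: 1 of 1 neighbours ≥ 1, starts repeating the rumor.
Round 3 — no new spreads; cascade stops.

3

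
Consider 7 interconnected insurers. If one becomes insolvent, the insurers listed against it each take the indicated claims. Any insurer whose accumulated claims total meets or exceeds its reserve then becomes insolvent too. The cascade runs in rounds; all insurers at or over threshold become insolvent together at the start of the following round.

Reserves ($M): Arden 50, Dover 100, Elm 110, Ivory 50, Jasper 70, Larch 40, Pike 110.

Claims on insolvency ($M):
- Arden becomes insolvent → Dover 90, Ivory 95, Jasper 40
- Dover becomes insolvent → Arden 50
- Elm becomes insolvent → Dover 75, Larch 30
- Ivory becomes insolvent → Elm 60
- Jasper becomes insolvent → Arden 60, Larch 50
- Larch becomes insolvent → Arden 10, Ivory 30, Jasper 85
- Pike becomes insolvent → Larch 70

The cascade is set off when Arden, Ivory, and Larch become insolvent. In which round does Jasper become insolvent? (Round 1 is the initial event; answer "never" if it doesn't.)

Round 1 — Arden, Ivory, Larch become insolvent (initial).
  Dover: +90 → 90 < 100
  Elm: +60 → 60 < 110
  Jasper: +40+85 → 125 ≥ 70
Round 2 — Jasper becomes insolvent.
No further insolvencies.

2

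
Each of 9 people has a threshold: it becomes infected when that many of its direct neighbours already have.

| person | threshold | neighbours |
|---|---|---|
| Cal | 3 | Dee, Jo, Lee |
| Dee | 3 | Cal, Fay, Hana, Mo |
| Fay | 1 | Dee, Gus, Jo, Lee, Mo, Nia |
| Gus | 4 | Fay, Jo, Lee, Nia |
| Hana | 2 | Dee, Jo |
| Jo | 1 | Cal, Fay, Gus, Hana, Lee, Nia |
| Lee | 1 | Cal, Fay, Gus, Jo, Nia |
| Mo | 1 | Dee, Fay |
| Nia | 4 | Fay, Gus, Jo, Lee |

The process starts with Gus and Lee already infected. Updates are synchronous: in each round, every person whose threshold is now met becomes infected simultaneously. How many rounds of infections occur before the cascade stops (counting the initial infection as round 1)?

3

Round 1 — Gus, Lee become infected (initial).
Round 2 — checking thresholds:
  Cal: 1 of 3 neighbours < 3, below threshold.
  Fay: 2 of 6 neighbours ≥ 1, becomes infected.
  Jo: 2 of 6 neighbours ≥ 1, becomes infected.
  Nia: 2 of 4 neighbours < 4, below threshold.
Round 3 — checking thresholds:
  Cal: 2 of 3 neighbours < 3, below threshold.
  Dee: 1 of 4 neighbours < 3, below threshold.
  Hana: 1 of 2 neighbours < 2, below threshold.
  Mo: 1 of 2 neighbours ≥ 1, becomes infected.
  Nia: 4 of 4 neighbours ≥ 4, becomes infected.
Round 4 — no new infections; cascade stops.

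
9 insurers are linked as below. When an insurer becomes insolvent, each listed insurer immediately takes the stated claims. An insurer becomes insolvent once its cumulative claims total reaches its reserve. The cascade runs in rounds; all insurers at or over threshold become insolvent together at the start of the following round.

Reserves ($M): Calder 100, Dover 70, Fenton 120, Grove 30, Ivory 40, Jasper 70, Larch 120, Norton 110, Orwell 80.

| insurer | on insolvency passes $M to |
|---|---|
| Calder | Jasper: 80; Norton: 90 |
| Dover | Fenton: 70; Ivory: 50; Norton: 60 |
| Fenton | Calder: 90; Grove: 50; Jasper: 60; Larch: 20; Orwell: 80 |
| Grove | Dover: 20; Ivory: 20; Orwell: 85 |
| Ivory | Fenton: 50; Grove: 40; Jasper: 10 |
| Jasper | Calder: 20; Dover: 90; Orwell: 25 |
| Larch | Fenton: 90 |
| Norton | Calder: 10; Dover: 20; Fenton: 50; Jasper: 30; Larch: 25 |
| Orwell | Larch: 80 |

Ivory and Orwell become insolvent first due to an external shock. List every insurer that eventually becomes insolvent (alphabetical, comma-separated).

Round 1 — Ivory, Orwell become insolvent (initial).
  Fenton: +50 → 50 < 120
  Grove: +40 → 40 ≥ 30
  Jasper: +10 → 10 < 70
  Larch: +80 → 80 < 120
Round 2 — Grove becomes insolvent.
  Dover: +20 → 20 < 70
No further insolvencies.

Grove, Ivory, Orwell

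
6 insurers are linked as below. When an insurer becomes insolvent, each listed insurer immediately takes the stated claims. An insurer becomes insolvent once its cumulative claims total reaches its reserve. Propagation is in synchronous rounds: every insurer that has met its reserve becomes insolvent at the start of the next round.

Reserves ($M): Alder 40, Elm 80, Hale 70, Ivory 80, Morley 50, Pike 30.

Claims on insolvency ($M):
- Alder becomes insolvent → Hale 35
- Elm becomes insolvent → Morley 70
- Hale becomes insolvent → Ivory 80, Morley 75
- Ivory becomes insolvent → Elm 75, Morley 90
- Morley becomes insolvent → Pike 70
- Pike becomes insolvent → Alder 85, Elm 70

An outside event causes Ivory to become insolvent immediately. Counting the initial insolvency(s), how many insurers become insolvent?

5

Round 1 — Ivory becomes insolvent (initial).
  Elm: +75 → 75 < 80
  Morley: +90 → 90 ≥ 50
Round 2 — Morley becomes insolvent.
  Pike: +70 → 70 ≥ 30
Round 3 — Pike becomes insolvent.
  Alder: +85 → 85 ≥ 40
  Elm: +70 → 145 ≥ 80
Round 4 — Alder, Elm become insolvent.
  Hale: +35 → 35 < 70
No further insolvencies.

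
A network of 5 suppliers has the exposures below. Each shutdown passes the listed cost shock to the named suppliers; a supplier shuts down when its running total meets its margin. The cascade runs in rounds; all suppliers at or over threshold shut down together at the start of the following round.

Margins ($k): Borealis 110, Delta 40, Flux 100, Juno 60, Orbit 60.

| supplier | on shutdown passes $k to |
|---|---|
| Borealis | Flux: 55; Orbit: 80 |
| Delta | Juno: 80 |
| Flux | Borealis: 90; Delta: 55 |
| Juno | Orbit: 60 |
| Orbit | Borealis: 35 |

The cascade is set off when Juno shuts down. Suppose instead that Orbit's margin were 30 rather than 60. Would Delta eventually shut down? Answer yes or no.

no

With Orbit's margin at 30:
Round 1 — Juno shuts down (initial).
  Orbit: +60 → 60 ≥ 30
Round 2 — Orbit shuts down.
  Borealis: +35 → 35 < 110
No further shutdowns.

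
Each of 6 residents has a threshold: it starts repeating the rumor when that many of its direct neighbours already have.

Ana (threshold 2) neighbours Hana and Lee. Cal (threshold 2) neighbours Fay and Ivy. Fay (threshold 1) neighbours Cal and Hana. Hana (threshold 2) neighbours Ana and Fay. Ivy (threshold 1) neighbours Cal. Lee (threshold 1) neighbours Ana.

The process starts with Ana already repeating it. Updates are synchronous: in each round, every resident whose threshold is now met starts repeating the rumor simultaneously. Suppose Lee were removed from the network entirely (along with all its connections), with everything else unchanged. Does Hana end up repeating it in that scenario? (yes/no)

With Lee removed:
Round 1 — Ana starts repeating the rumor (initial).
Round 2 — no new spreads; cascade stops.

no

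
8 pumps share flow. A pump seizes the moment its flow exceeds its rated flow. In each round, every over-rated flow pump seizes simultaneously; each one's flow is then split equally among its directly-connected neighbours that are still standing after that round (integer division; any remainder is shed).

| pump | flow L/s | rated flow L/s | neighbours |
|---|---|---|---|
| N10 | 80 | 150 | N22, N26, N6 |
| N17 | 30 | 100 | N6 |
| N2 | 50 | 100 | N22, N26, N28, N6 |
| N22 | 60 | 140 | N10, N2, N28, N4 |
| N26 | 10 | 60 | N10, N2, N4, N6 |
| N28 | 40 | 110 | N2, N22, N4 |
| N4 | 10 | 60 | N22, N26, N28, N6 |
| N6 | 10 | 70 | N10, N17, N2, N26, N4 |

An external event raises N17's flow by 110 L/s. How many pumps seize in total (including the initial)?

Round 1 — N17 at 140 > 100. N17 seizes.
  N17 sheds 140 L/s to N6: 140 each.
    N6: 10+140 = 150 > 70
Round 2 — N6 seizes.
  N6 sheds 150 L/s to N10, N2, N26, N4: 37 each (2 lost).
    N10: 80+37 = 117 ≤ 150
    N2: 50+37 = 87 ≤ 100
    N26: 10+37 = 47 ≤ 60
    N4: 10+37 = 47 ≤ 60
No further seizures.

2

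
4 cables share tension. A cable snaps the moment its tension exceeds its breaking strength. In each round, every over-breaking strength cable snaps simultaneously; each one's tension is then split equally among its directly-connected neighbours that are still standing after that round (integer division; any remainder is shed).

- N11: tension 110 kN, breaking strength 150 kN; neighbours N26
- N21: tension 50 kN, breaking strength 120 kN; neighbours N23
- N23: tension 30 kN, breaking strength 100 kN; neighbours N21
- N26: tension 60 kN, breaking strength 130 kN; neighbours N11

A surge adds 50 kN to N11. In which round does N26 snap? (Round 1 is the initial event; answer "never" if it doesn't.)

2

Round 1 — N11 at 160 > 150. N11 snaps.
  N11 sheds 160 kN to N26: 160 each.
    N26: 60+160 = 220 > 130
Round 2 — N26 snaps.
  N26 sheds 220 kN: no online neighbours, lost.
No further breaks.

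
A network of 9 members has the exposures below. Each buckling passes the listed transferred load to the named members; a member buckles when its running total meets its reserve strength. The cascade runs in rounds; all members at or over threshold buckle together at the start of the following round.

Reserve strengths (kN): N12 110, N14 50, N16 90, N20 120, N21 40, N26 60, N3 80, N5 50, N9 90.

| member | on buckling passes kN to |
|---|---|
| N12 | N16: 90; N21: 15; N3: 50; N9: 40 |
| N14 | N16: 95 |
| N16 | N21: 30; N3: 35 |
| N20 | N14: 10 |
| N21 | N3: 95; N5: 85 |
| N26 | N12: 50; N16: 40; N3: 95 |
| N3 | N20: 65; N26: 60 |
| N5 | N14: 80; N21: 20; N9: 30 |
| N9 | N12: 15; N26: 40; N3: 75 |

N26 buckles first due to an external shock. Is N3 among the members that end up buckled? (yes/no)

Round 1 — N26 buckles (initial).
  N12: +50 → 50 < 110
  N16: +40 → 40 < 90
  N3: +95 → 95 ≥ 80
Round 2 — N3 buckles.
  N20: +65 → 65 < 120
No further bucklings.

yes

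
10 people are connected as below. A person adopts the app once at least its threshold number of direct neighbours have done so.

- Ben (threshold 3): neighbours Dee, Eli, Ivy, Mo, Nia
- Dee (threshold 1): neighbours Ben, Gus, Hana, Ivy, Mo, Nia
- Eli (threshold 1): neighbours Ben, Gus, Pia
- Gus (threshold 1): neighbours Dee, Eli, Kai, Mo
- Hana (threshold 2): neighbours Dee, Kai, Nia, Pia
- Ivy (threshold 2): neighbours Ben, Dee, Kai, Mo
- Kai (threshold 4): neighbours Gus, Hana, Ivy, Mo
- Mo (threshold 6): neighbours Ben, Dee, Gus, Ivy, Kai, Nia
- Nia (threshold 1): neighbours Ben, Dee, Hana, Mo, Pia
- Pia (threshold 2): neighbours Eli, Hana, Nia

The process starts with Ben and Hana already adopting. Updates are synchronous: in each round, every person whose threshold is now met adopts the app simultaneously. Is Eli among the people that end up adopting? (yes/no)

yes

Round 1 — Ben, Hana adopt the app (initial).
Round 2 — checking thresholds:
  Dee: 2 of 6 neighbours ≥ 1, adopts the app.
  Eli: 1 of 3 neighbours ≥ 1, adopts the app.
  Ivy: 1 of 4 neighbours < 2, below threshold.
  Kai: 1 of 4 neighbours < 4, below threshold.
  Mo: 1 of 6 neighbours < 6, below threshold.
  Nia: 2 of 5 neighbours ≥ 1, adopts the app.
  Pia: 1 of 3 neighbours < 2, below threshold.
Round 3 — checking thresholds:
  Gus: 2 of 4 neighbours ≥ 1, adopts the app.
  Ivy: 2 of 4 neighbours ≥ 2, adopts the app.
  Kai: 1 of 4 neighbours < 4, below threshold.
  Mo: 3 of 6 neighbours < 6, below threshold.
  Pia: 3 of 3 neighbours ≥ 2, adopts the app.
Round 4 — no new adoptions; cascade stops.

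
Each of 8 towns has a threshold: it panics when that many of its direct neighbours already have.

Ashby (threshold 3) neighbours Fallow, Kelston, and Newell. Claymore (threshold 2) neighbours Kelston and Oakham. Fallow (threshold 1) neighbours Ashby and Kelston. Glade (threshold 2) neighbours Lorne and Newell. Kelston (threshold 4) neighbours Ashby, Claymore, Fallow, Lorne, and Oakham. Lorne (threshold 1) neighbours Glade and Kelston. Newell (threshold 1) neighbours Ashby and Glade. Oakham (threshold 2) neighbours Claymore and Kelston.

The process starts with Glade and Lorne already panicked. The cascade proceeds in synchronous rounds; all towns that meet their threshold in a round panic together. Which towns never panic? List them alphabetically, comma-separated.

Round 1 — Glade, Lorne panic (initial).
Round 2 — checking thresholds:
  Kelston: 1 of 5 neighbours < 4, holds.
  Newell: 1 of 2 neighbours ≥ 1, panics.
Round 3 — no new panics; cascade stops.

Ashby, Claymore, Fallow, Kelston, Oakham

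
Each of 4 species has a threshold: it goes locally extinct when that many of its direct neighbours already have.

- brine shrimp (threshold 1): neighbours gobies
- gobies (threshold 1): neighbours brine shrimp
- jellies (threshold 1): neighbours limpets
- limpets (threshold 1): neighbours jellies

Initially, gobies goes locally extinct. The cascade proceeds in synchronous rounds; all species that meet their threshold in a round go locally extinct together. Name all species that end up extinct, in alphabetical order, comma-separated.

brine shrimp, gobies

Round 1 — gobies goes locally extinct (initial).
Round 2 — checking thresholds:
  brine shrimp: 1 of 1 neighbours ≥ 1, goes locally extinct.
Round 3 — no new extinctions; cascade stops.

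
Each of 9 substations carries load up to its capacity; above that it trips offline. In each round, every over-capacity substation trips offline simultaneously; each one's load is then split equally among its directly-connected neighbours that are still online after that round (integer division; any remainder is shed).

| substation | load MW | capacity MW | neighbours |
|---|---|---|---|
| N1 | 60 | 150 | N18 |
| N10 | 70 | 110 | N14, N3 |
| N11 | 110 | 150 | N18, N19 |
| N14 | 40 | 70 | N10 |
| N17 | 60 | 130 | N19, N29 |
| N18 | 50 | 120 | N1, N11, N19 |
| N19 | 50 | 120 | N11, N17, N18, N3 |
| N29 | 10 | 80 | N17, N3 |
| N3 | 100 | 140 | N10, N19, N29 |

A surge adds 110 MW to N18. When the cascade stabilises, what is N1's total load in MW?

Round 1 — N18 at 160 > 120. N18 trips offline.
  N18 sheds 160 MW to N1, N11, N19: 53 each (1 lost).
    N1: 60+53 = 113 ≤ 150
    N11: 110+53 = 163 > 150
    N19: 50+53 = 103 ≤ 120
Round 2 — N11 trips offline.
  N11 sheds 163 MW to N19: 163 each.
    N19: 103+163 = 266 > 120
Round 3 — N19 trips offline.
  N19 sheds 266 MW to N17, N3: 133 each.
    N17: 60+133 = 193 > 130
    N3: 100+133 = 233 > 140
Round 4 — N17, N3 trip offline.
  N17 sheds 193 MW to N29: 193 each.
    N29: 10+193 = 203 > 80
  N3 sheds 233 MW to N10, N29: 116 each (1 lost).
    N10: 70+116 = 186 > 110
    N29: 203+116 = 319 > 80
Round 5 — N10, N29 trip offline.
  N10 sheds 186 MW to N14: 186 each.
    N14: 40+186 = 226 > 70
  N29 sheds 319 MW: no online neighbours, lost.
Round 6 — N14 trips offline.
  N14 sheds 226 MW: no online neighbours, lost.
No further trips.

113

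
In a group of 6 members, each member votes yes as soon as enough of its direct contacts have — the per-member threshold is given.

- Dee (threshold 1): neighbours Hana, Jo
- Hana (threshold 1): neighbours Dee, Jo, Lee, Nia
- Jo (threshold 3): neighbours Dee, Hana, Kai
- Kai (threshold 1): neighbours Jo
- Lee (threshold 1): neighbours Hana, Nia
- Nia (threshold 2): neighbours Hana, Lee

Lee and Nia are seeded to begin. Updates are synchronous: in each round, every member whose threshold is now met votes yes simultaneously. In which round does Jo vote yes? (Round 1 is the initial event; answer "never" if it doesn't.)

Round 1 — Lee, Nia vote yes (initial).
Round 2 — checking thresholds:
  Hana: 2 of 4 neighbours ≥ 1, votes yes.
Round 3 — checking thresholds:
  Dee: 1 of 2 neighbours ≥ 1, votes yes.
  Jo: 1 of 3 neighbours < 3, not yet.
Round 4 — no new yes votes; cascade stops.

never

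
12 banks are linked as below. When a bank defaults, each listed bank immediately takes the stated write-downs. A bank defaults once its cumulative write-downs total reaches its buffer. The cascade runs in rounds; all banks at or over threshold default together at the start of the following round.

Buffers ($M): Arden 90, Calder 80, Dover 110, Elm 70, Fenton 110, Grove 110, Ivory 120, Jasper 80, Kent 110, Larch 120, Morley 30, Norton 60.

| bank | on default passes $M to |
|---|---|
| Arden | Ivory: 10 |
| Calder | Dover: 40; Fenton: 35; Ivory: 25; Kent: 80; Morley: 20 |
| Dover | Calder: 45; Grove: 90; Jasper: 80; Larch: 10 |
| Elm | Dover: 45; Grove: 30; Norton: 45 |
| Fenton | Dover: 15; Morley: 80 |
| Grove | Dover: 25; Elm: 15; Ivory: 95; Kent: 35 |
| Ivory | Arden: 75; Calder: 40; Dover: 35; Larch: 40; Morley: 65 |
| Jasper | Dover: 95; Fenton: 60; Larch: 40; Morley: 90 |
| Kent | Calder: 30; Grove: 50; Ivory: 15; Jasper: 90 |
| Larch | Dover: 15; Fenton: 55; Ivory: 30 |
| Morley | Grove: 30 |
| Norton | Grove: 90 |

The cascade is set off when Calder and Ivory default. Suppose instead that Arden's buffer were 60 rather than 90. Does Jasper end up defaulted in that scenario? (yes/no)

no

With Arden's buffer at 60:
Round 1 — Calder, Ivory default (initial).
  Arden: +75 → 75 ≥ 60
  Dover: +40+35 → 75 < 110
  Fenton: +35 → 35 < 110
  Kent: +80 → 80 < 110
  Larch: +40 → 40 < 120
  Morley: +20+65 → 85 ≥ 30
Round 2 — Arden, Morley default.
  Grove: +30 → 30 < 110
No further defaults.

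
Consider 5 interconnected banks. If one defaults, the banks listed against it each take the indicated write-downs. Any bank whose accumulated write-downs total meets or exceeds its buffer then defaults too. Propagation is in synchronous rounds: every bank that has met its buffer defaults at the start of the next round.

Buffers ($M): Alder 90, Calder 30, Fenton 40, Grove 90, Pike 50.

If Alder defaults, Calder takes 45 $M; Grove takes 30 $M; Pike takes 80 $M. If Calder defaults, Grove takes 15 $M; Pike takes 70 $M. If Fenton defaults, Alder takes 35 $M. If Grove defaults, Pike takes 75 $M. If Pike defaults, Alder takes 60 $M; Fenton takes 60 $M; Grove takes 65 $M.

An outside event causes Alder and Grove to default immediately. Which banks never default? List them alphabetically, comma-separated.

none

Round 1 — Alder, Grove default (initial).
  Calder: +45 → 45 ≥ 30
  Pike: +80+75 → 155 ≥ 50
Round 2 — Calder, Pike default.
  Fenton: +60 → 60 ≥ 40
Round 3 — Fenton defaults.
No further defaults.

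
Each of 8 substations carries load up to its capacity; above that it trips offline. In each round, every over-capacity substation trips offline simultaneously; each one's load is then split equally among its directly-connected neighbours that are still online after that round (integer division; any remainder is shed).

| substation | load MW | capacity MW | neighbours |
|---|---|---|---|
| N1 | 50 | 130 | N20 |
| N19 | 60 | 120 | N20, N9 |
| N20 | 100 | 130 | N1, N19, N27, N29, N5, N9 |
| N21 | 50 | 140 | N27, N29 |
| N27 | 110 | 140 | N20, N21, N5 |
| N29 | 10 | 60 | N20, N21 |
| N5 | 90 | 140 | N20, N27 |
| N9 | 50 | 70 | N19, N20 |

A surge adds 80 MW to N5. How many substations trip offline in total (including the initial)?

7

Round 1 — N5 at 170 > 140. N5 trips offline.
  N5 sheds 170 MW to N20, N27: 85 each.
    N20: 100+85 = 185 > 130
    N27: 110+85 = 195 > 140
Round 2 — N20, N27 trip offline.
  N20 sheds 185 MW to N1, N19, N29, N9: 46 each (1 lost).
    N1: 50+46 = 96 ≤ 130
    N19: 60+46 = 106 ≤ 120
    N29: 10+46 = 56 ≤ 60
    N9: 50+46 = 96 > 70
  N27 sheds 195 MW to N21: 195 each.
    N21: 50+195 = 245 > 140
Round 3 — N21, N9 trip offline.
  N21 sheds 245 MW to N29: 245 each.
    N29: 56+245 = 301 > 60
  N9 sheds 96 MW to N19: 96 each.
    N19: 106+96 = 202 > 120
Round 4 — N19, N29 trip offline.
  N19 sheds 202 MW: no online neighbours, lost.
  N29 sheds 301 MW: no online neighbours, lost.
No further trips.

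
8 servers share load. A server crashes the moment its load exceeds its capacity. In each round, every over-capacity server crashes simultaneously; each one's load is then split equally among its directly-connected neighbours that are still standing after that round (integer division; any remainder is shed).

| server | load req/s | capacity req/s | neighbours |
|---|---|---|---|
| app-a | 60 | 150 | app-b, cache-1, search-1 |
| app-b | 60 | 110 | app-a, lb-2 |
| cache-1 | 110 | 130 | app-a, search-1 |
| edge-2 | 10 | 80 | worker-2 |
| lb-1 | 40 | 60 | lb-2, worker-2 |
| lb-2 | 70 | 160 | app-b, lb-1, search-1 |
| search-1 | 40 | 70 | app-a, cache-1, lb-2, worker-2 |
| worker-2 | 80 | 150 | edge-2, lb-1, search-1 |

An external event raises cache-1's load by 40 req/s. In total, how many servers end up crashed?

8

Round 1 — cache-1 at 150 > 130. cache-1 crashes.
  cache-1 sheds 150 req/s to app-a, search-1: 75 each.
    app-a: 60+75 = 135 ≤ 150
    search-1: 40+75 = 115 > 70
Round 2 — search-1 crashes.
  search-1 sheds 115 req/s to app-a, lb-2, worker-2: 38 each (1 lost).
    app-a: 135+38 = 173 > 150
    lb-2: 70+38 = 108 ≤ 160
    worker-2: 80+38 = 118 ≤ 150
Round 3 — app-a crashes.
  app-a sheds 173 req/s to app-b: 173 each.
    app-b: 60+173 = 233 > 110
Round 4 — app-b crashes.
  app-b sheds 233 req/s to lb-2: 233 each.
    lb-2: 108+233 = 341 > 160
Round 5 — lb-2 crashes.
  lb-2 sheds 341 req/s to lb-1: 341 each.
    lb-1: 40+341 = 381 > 60
Round 6 — lb-1 crashes.
  lb-1 sheds 381 req/s to worker-2: 381 each.
    worker-2: 118+381 = 499 > 150
Round 7 — worker-2 crashes.
  worker-2 sheds 499 req/s to edge-2: 499 each.
    edge-2: 10+499 = 509 > 80
Round 8 — edge-2 crashes.
  edge-2 sheds 509 req/s: no online neighbours, lost.
No further crashes.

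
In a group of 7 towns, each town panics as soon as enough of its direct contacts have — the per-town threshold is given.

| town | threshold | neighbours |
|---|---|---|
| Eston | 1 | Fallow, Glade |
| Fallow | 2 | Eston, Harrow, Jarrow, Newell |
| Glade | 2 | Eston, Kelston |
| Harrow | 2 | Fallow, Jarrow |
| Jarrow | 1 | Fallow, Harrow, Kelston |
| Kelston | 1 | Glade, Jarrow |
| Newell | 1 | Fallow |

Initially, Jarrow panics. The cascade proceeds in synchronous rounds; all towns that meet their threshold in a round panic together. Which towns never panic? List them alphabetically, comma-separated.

Round 1 — Jarrow panics (initial).
Round 2 — checking thresholds:
  Fallow: 1 of 4 neighbours < 2, below threshold.
  Harrow: 1 of 2 neighbours < 2, below threshold.
  Kelston: 1 of 2 neighbours ≥ 1, panics.
Round 3 — no new panics; cascade stops.

Eston, Fallow, Glade, Harrow, Newell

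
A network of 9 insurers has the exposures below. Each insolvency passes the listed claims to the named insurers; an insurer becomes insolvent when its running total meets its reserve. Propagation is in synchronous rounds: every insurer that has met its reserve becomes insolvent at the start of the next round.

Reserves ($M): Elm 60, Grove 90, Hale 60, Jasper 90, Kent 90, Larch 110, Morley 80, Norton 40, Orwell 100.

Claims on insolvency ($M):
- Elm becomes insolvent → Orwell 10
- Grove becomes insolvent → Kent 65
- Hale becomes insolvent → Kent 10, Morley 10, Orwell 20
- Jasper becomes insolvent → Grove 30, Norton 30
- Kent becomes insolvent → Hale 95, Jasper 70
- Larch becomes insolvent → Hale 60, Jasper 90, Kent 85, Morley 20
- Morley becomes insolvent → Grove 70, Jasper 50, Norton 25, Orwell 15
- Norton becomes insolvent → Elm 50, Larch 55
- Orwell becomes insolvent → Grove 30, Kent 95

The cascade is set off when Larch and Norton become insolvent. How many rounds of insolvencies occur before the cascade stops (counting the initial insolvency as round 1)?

3

Round 1 — Larch, Norton become insolvent (initial).
  Elm: +50 → 50 < 60
  Hale: +60 → 60 ≥ 60
  Jasper: +90 → 90 ≥ 90
  Kent: +85 → 85 < 90
  Morley: +20 → 20 < 80
Round 2 — Hale, Jasper become insolvent.
  Grove: +30 → 30 < 90
  Kent: +10 → 95 ≥ 90
  Morley: +10 → 30 < 80
  Orwell: +20 → 20 < 100
Round 3 — Kent becomes insolvent.
No further insolvencies.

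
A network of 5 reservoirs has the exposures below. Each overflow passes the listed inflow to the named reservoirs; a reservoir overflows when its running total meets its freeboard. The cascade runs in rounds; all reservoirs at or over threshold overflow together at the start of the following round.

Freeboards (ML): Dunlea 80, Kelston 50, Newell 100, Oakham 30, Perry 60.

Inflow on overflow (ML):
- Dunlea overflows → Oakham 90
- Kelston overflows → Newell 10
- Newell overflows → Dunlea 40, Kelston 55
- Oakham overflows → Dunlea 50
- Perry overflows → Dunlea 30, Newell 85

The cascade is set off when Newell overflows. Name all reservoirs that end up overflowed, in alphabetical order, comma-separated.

Round 1 — Newell overflows (initial).
  Dunlea: +40 → 40 < 80
  Kelston: +55 → 55 ≥ 50
Round 2 — Kelston overflows.
No further overflows.

Kelston, Newell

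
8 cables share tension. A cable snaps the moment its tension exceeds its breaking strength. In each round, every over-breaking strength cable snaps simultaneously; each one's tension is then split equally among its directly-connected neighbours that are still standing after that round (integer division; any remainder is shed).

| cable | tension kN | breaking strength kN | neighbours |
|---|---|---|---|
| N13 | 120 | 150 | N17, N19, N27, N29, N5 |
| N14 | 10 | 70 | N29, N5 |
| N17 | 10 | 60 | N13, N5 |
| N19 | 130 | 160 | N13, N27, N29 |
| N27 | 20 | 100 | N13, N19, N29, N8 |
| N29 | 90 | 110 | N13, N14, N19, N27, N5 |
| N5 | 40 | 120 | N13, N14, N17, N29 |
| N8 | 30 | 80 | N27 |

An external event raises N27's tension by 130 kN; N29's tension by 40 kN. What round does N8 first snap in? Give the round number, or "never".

never

Round 1 — N27 at 150 > 100; N29 at 130 > 110. N27, N29 snap.
  N27 sheds 150 kN to N13, N19, N8: 50 each.
    N13: 120+50 = 170 > 150
    N19: 130+50 = 180 > 160
    N8: 30+50 = 80 ≤ 80
  N29 sheds 130 kN to N13, N14, N19, N5: 32 each (2 lost).
    N13: 170+32 = 202 > 150
    N14: 10+32 = 42 ≤ 70
    N19: 180+32 = 212 > 160
    N5: 40+32 = 72 ≤ 120
Round 2 — N13, N19 snap.
  N13 sheds 202 kN to N17, N5: 101 each.
    N17: 10+101 = 111 > 60
    N5: 72+101 = 173 > 120
  N19 sheds 212 kN: no online neighbours, lost.
Round 3 — N17, N5 snap.
  N17 sheds 111 kN: no online neighbours, lost.
  N5 sheds 173 kN to N14: 173 each.
    N14: 42+173 = 215 > 70
Round 4 — N14 snaps.
  N14 sheds 215 kN: no online neighbours, lost.
No further breaks.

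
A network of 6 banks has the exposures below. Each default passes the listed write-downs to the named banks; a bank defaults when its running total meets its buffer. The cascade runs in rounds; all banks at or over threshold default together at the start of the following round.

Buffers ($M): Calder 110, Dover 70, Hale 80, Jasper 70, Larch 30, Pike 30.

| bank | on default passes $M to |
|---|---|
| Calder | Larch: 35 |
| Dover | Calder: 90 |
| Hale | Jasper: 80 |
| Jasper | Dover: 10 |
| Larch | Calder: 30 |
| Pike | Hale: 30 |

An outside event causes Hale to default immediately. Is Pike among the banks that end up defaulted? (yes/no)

Round 1 — Hale defaults (initial).
  Jasper: +80 → 80 ≥ 70
Round 2 — Jasper defaults.
  Dover: +10 → 10 < 70
No further defaults.

no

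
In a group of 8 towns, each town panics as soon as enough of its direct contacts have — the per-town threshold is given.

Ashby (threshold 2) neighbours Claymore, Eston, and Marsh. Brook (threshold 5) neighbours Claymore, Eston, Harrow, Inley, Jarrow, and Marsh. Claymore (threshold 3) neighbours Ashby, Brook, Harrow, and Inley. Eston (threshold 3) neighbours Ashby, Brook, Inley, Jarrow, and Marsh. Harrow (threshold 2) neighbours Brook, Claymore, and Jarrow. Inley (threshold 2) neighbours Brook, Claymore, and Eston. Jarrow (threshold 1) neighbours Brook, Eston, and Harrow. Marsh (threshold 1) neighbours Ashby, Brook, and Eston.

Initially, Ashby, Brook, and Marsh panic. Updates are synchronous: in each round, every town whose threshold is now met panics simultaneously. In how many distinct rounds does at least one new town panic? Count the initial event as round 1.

Round 1 — Ashby, Brook, Marsh panic (initial).
Round 2 — checking thresholds:
  Claymore: 2 of 4 neighbours < 3, below threshold.
  Eston: 3 of 5 neighbours ≥ 3, panics.
  Harrow: 1 of 3 neighbours < 2, below threshold.
  Inley: 1 of 3 neighbours < 2, below threshold.
  Jarrow: 1 of 3 neighbours ≥ 1, panics.
Round 3 — checking thresholds:
  Claymore: 2 of 4 neighbours < 3, below threshold.
  Harrow: 2 of 3 neighbours ≥ 2, panics.
  Inley: 2 of 3 neighbours ≥ 2, panics.
Round 4 — checking thresholds:
  Claymore: 4 of 4 neighbours ≥ 3, panics.
Round 5 — no new panics; cascade stops.

4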